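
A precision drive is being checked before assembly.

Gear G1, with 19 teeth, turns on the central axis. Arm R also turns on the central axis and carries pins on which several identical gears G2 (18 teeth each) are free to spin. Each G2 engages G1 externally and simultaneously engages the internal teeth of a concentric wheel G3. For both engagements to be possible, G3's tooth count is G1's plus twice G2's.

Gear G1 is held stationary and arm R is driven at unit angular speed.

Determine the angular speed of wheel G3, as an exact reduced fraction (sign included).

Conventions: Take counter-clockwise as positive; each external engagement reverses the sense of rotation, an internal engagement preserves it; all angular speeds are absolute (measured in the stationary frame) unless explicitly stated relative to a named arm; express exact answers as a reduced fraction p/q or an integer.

74/55

topology: planetary set — G1 19T / G2 18T / G3 55T, arm = carrier (Willis)
ring teeth: 19 + 2·18 = 55
19(ω_sun−ω_arm) = −55(ω_ring−ω_arm),  ω_sun = 0, ω_arm = 1
ω_ring = 1 − (19/55)(0−1) = 74/55
exact speed ratio = 74/55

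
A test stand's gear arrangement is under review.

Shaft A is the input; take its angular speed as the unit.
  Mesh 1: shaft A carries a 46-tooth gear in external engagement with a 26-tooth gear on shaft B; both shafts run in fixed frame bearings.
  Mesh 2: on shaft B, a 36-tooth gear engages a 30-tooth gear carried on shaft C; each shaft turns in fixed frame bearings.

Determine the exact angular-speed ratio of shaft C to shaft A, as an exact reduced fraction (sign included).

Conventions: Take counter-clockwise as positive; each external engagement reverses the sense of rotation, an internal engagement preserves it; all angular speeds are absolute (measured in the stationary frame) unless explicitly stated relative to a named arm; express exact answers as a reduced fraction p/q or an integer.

class = fixed-axis compound train [2 meshes; 2 ratios multiply, 2 sense flips]
mesh 1 [46T→26T]: running ratio 23/13, sense −
mesh 2 [36T→30T]: running ratio 138/65, sense +
ω_out/ω_in = 138/65

138/65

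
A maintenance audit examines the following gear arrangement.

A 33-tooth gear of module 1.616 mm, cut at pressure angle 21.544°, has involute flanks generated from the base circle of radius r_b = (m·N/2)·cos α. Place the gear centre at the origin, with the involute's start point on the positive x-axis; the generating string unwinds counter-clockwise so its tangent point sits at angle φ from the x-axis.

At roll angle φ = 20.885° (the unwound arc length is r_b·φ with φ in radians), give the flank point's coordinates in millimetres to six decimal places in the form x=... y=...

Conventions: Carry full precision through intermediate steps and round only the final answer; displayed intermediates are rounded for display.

single-mesh involute tooth geometry (33T wheel at module 1.616)
pitch radius r_p = m·N/2 = 1.616·33/2 = 26.664000
base radius r_b = r_p·cos α = 26.664000·cos 21.544° = 24.801142
roll angle φ = 20.885° = 0.36451201 rad
x = r_b·(cos φ + φ·sin φ) = 26.394466
y = r_b·(sin φ − φ·cos φ) = 0.395098

x=26.394466 y=0.395098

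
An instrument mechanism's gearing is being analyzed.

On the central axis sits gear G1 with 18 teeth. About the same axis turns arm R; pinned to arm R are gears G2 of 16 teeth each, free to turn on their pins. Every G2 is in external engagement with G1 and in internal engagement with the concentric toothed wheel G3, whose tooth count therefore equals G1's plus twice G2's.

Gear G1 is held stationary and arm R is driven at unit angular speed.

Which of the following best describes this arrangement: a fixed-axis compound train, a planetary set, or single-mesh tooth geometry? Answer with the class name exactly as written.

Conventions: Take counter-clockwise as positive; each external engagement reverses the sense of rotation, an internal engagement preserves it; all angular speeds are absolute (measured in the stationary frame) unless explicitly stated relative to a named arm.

planetary set

topology: planetary set — G1 18T / G2 16T / G3 50T, arm = carrier (Willis)
classification: planetary set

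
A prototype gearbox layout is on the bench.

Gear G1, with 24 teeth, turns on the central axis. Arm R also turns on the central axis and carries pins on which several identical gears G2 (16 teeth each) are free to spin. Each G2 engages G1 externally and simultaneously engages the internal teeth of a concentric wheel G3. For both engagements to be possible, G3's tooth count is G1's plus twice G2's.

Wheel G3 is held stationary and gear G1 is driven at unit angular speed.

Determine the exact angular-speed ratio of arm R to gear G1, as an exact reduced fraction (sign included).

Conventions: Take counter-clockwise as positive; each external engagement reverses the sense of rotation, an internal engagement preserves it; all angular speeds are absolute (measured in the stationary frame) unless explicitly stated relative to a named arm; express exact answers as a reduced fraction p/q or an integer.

class = planetary set [G3 = 24+2·16 = 56; Willis about the carrier]
ring teeth: 24 + 2·16 = 56
24(ω_sun−ω_arm) = −56(ω_ring−ω_arm),  ω_ring = 0, ω_sun = 1
24(1−ω_arm) = −56(0−ω_arm)  ⇒  80·ω_arm = 24  ⇒  ω_arm = 3/10
ω_out/ω_in = 3/10

3/10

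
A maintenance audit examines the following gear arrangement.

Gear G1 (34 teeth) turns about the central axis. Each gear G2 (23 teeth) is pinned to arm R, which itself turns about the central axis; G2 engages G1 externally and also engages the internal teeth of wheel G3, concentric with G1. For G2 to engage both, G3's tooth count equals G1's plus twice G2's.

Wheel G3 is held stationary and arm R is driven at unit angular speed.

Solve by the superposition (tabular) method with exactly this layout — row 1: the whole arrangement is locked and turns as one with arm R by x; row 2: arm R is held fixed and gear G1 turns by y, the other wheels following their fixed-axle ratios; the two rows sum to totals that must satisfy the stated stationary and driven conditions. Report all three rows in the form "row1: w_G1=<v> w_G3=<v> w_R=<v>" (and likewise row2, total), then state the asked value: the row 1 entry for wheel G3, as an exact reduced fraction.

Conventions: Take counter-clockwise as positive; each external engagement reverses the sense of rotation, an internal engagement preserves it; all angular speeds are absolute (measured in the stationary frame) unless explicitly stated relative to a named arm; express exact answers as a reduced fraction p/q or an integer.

row1: w_G1=1 w_G3=1 w_R=1
row2: w_G1=40/17 w_G3=-1 w_R=0
total: w_G1=57/17 w_G3=0 w_R=1
asked value: 1

planetary set (34T centre, 23T on arm, 80T internal) — Willis relation
row 1: whole set turns with the arm by x
row 2 (arm held, sun turns y): ω_ring = −(34/80)·y, ω_arm = 0
boundary: total ω_ring = x − (34/80)·y = 0 and total ω_arm = x = 1  ⇒  y = 40/17, x = 1
row 2 ring = −(34/80)·40/17 = -1
totals (row 1 + row 2): sun 1 + 40/17 = 57/17, ring 1 + (-1) = 0, arm 1 + 0 = 1
asked cell (row1, ring) = 1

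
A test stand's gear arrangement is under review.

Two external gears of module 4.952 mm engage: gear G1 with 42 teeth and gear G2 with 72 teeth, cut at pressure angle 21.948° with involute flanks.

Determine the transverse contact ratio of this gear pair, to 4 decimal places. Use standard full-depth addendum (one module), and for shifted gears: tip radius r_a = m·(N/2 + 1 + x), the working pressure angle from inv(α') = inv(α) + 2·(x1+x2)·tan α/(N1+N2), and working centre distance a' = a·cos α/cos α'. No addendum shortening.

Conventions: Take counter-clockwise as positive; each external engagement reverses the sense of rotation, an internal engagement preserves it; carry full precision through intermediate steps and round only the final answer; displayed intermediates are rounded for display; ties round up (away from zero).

recognized (one external pair, fixed centres): single-mesh tooth geometry, m = 4.952, N1 = 42, N2 = 72
base radii: r_b1 = 96.455019, r_b2 = 165.351461
tip radii: r_a1 = 108.944000, r_a2 = 183.224000
no profile shift: α' = α, a' = a
action lengths: √(r_a1²−r_b1²) = 50.648045, √(r_a2²−r_b2²) = 78.929896
base pitch p_b = π·m·cos α = 14.429637
CR = (50.648045 + 78.929896 − 282.264000·sin 21.94800°)/14.429637 = 1.668618
contact ratio ≈ 1.6686

1.6686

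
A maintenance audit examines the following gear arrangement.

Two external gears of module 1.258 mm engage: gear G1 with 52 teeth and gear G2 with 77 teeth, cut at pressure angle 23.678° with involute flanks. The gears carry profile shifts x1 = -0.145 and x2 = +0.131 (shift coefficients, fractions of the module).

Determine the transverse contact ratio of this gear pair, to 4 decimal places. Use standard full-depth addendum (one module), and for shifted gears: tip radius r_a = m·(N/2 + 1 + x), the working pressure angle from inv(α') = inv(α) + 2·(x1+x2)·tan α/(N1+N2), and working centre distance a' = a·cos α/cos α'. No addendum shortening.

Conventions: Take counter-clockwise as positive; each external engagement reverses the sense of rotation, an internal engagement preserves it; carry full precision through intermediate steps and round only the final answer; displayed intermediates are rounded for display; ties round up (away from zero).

single-mesh involute tooth geometry (52T engaging 77T at module 1.258)
base radii: r_b1 = 29.954538, r_b2 = 44.355758
tip radii: r_a1 = 33.783590, r_a2 = 49.855798
inv(α') = inv(23.678°) + 2·(-0.145+0.131)·tan α/(52+77) = 0.02515718  ⇒  α' = 23.64960°
a' = a·cos α / cos α' = 81.1410·cos 23.678°/cos 23.64960° = 81.123378
action lengths: √(r_a1²−r_b1²) = 15.622311, √(r_a2²−r_b2²) = 22.763289
base pitch p_b = π·m·cos α = 3.619421
CR = (15.622311 + 22.763289 − 81.123378·sin 23.64960°)/3.619421 = 1.614510
contact ratio ≈ 1.6145

1.6145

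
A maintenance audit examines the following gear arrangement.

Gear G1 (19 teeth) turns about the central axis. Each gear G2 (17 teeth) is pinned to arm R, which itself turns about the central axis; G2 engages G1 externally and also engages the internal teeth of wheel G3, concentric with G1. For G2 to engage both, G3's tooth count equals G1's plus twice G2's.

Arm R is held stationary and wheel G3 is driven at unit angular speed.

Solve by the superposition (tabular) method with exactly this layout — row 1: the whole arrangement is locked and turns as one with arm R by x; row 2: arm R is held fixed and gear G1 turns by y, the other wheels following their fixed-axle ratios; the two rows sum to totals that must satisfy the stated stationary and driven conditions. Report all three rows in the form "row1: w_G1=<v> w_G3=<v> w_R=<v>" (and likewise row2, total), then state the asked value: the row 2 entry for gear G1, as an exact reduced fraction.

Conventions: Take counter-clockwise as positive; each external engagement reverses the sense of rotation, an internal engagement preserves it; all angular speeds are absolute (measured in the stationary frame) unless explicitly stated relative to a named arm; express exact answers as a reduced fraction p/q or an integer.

class = planetary set [G3 = 19+2·17 = 53; Willis about the carrier]
row 1: whole set turns with the arm by x
row 2 (arm held, sun turns y): ω_ring = −(19/53)·y, ω_arm = 0
boundary: total ω_arm = x = 0 and total ω_ring = x − (19/53)·y = 1  ⇒  y = -53/19, x = 0
row 2 ring = −(19/53)·(-53/19) = 1
totals (row 1 + row 2): sun 0 + (-53/19) = -53/19, ring 0 + 1 = 1, arm 0 + 0 = 0
asked cell (row2, sun) = -53/19

row1: w_G1=0 w_G3=0 w_R=0
row2: w_G1=-53/19 w_G3=1 w_R=0
total: w_G1=-53/19 w_G3=1 w_R=0
asked value: -53/19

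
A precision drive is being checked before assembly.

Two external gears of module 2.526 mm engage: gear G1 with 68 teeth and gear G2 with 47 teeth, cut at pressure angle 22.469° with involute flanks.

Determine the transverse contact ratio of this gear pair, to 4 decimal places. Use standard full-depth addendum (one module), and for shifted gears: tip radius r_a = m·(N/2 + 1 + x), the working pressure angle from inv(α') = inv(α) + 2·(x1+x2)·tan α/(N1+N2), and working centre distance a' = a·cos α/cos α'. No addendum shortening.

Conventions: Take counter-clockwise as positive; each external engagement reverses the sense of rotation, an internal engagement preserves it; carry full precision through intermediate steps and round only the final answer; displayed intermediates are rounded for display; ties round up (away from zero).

1.6499

recognized (one external pair, fixed centres): single-mesh tooth geometry, m = 2.526, N1 = 68, N2 = 47
base radii: r_b1 = 79.364241, r_b2 = 54.854696
tip radii: r_a1 = 88.410000, r_a2 = 61.887000
no profile shift: α' = α, a' = a
action lengths: √(r_a1²−r_b1²) = 38.956969, √(r_a2²−r_b2²) = 28.652454
base pitch p_b = π·m·cos α = 7.333239
CR = (38.956969 + 28.652454 − 145.245000·sin 22.46900°)/7.333239 = 1.649909
contact ratio ≈ 1.6499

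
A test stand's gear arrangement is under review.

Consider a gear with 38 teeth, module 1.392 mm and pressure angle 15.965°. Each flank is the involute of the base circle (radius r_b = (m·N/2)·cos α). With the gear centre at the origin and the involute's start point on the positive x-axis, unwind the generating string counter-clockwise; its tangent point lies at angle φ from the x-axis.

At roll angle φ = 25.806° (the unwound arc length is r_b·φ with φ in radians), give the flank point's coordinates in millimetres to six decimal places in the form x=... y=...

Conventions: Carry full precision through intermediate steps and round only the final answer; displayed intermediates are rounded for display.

x=27.877713 y=0.758835

class = single-mesh tooth geometry [base-circle involute, m = 1.392, 38T]
pitch radius r_p = m·N/2 = 1.392·38/2 = 26.448000
base radius r_b = r_p·cos α = 26.448000·cos 15.965° = 25.427898
roll angle φ = 25.806° = 0.45039967 rad
x = r_b·(cos φ + φ·sin φ) = 27.877713
y = r_b·(sin φ − φ·cos φ) = 0.758835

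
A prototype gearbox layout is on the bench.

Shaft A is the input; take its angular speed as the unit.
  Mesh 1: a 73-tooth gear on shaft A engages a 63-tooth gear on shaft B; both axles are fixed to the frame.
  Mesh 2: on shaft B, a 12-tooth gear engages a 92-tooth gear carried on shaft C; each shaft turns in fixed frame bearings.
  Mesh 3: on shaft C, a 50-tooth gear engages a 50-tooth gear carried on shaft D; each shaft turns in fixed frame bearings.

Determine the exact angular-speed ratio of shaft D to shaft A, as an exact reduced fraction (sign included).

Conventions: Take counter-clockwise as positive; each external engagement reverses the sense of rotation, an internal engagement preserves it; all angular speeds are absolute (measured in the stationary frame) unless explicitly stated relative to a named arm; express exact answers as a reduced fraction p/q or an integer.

class = fixed-axis compound train [3 meshes; 3 ratios multiply, 3 sense flips]
mesh 1 [73T→63T]: running ratio 73/63, sense −
mesh 2 [12T→92T]: running ratio 73/483, sense +
mesh 3 [50T→50T]: running ratio 73/483, sense −
ω_out/ω_in = -73/483

-73/483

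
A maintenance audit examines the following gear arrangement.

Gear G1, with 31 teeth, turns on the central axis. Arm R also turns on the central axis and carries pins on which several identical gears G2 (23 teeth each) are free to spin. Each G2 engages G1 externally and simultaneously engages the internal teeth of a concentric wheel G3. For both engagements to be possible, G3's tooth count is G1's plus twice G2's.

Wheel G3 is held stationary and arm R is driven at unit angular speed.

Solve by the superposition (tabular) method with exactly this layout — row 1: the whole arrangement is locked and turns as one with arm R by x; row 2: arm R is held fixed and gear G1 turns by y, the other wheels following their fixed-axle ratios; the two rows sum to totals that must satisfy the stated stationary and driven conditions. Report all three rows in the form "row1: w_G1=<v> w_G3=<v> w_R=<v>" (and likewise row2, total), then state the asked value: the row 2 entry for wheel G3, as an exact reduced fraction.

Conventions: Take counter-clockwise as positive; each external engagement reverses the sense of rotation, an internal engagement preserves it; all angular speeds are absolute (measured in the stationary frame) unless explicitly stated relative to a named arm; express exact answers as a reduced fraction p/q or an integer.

topology: planetary set — G1 31T / G2 23T / G3 77T, arm = carrier (Willis)
superposition row 1 [locked train]: every member turns x
row 2 — arm fixed, fixed-axis ratios: sun y, ring −(31/77)·y, arm 0
boundary: total ω_ring = x − (31/77)·y = 0 and total ω_arm = x = 1  ⇒  y = 77/31, x = 1
row 2 ring = −(31/77)·77/31 = -1
totals (row 1 + row 2): sun 1 + 77/31 = 108/31, ring 1 + (-1) = 0, arm 1 + 0 = 1
asked cell (row2, ring) = -1

row1: w_G1=1 w_G3=1 w_R=1
row2: w_G1=77/31 w_G3=-1 w_R=0
total: w_G1=108/31 w_G3=0 w_R=1
asked value: -1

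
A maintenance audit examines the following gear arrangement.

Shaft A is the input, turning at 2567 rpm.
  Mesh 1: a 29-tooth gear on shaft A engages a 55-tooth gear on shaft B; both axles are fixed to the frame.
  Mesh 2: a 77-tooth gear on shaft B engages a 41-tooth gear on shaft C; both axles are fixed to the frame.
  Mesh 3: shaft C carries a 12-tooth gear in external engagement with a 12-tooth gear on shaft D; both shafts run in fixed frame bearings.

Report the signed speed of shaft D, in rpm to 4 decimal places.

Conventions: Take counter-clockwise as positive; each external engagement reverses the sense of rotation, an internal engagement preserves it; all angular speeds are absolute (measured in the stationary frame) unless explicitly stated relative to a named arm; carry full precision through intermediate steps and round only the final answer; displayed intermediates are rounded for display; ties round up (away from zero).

topology: fixed-axis compound train — 3 meshes, A→D
mesh 1 [29T→55T]: ω = 2567.0000×29/55 = 1353.5091 rpm, sense flips to −
mesh 2 [77T→41T]: ω = 1353.5091×77/41 = 2541.9561 rpm, sense flips to +
mesh 3 [12T→12T]: ω = 2541.9561×12/12 = 2541.9561 rpm, sense flips to −
signed output speed = -2541.9561 rpm

-2541.9561 rpm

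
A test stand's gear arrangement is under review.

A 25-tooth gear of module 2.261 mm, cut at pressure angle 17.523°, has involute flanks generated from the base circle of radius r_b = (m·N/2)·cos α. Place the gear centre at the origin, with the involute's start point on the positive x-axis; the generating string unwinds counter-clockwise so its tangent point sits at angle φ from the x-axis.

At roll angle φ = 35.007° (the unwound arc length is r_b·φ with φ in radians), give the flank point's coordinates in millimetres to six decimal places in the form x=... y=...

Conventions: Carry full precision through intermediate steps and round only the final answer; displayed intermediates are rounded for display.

topology: single-mesh involute geometry — m = 2.261, N = 25
pitch radius r_p = m·N/2 = 2.261·25/2 = 28.262500
base radius r_b = r_p·cos α = 28.262500·cos 17.523° = 26.951012
roll angle φ = 35.007° = 0.61098741 rad
x = r_b·(cos φ + φ·sin φ) = 31.521663
y = r_b·(sin φ − φ·cos φ) = 1.973562

x=31.521663 y=1.973562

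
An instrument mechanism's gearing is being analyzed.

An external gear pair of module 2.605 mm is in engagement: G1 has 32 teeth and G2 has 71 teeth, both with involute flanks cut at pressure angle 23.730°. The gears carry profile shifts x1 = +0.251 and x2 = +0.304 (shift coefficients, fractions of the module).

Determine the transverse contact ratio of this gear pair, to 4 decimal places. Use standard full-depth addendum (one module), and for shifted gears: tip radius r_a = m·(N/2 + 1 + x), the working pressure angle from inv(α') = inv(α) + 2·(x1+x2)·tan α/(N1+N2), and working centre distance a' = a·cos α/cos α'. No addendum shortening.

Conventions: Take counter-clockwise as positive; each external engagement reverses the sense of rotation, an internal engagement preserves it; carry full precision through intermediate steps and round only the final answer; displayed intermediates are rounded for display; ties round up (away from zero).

1.5135

recognized (one external pair, fixed centres): single-mesh tooth geometry, m = 2.605, N1 = 32, N2 = 71
base radii: r_b1 = 38.156040, r_b2 = 84.658713
tip radii: r_a1 = 44.938855, r_a2 = 95.874420
inv(α') = inv(23.730°) + 2·(+0.251+0.304)·tan α/(32+71) = 0.03016469  ⇒  α' = 25.04978°
a' = a·cos α / cos α' = 134.1575·cos 23.730°/cos 25.04978° = 135.566059
action lengths: √(r_a1²−r_b1²) = 23.740626, √(r_a2²−r_b2²) = 44.997852
base pitch p_b = π·m·cos α = 7.491921
CR = (23.740626 + 44.997852 − 135.566059·sin 25.04978°)/7.491921 = 1.513506
contact ratio ≈ 1.5135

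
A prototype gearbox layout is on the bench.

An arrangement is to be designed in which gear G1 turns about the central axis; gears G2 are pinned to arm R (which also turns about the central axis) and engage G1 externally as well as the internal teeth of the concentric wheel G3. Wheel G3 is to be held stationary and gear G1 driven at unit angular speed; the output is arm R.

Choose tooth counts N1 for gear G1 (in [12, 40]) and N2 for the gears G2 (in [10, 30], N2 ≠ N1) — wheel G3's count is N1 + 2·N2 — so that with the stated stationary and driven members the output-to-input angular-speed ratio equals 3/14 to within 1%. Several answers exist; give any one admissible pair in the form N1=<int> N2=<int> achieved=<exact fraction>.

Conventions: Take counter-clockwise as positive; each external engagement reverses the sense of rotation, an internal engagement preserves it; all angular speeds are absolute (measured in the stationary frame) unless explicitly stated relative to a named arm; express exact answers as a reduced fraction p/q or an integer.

planetary set to be sized for 3/14 (Willis relation)
Willis with ω_ring = 0: ω_arm/ω_sun = N1/(N1+N3); set equal to 3/14  ⇒  N3/N1 = 1/(3/14) − 1 = 11/3
N3 = N1 + 2·N2  ⇒  N2/N1 = (N3/N1 − 1)/2 = (11/3 − 1)/2 = 4/3
smallest multiple with N1 ≥ 12 and N2 ≥ 10: k = 4  ⇒  N1 = 4·3 = 12, N2 = 4·4 = 16 (N1 ≤ 40, N2 ≤ 30, N2 ≠ N1 ✓), N3 = 12 + 2·16 = 44
check: N1/(N1+N3) with N1 = 12, N3 = 44 gives 3/14; |achieved − target| = 0 ≤ 3/1400 ✓

N1=12 N2=16 achieved=3/14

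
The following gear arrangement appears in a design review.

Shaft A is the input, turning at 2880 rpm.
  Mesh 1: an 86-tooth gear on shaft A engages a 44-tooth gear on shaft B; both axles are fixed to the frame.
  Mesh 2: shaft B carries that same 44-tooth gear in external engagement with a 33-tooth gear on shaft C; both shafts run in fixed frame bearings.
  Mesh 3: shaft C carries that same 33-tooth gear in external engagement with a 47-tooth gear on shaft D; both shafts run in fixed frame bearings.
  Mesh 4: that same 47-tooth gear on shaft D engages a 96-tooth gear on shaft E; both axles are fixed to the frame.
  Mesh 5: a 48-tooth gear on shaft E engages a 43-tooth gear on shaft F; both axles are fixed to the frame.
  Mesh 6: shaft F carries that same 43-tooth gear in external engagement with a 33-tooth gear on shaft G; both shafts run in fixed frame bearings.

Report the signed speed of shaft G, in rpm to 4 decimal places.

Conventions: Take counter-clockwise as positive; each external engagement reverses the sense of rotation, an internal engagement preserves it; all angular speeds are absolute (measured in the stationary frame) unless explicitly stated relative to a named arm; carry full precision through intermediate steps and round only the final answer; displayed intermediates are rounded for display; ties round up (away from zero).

+3752.7273 rpm

class = fixed-axis compound train [6 meshes; 6 ratios multiply, 6 sense flips]
mesh 1 [86T→44T]: ω = 2880.0000×86/44 = 5629.0909 rpm, sense flips to −
mesh 2 [44T→33T]: ω = 5629.0909×44/33 = 7505.4545 rpm, sense flips to +
mesh 3 [33T→47T]: ω = 7505.4545×33/47 = 5269.7872 rpm, sense flips to −
mesh 4 [47T→96T]: ω = 5269.7872×47/96 = 2580.0000 rpm, sense flips to +
mesh 5 [48T→43T]: ω = 2580.0000×48/43 = 2880.0000 rpm, sense flips to −
mesh 6 [43T→33T]: ω = 2880.0000×43/33 = 3752.7273 rpm, sense flips to +
signed output speed = +3752.7273 rpm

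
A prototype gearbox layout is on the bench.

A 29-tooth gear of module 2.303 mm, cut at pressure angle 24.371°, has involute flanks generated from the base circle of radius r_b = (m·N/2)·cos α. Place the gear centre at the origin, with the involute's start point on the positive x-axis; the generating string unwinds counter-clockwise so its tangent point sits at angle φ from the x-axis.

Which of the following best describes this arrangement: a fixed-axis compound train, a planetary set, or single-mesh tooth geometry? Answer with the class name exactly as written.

topology: single-mesh involute geometry — m = 2.303, N = 29
classification: single-mesh tooth geometry

single-mesh tooth geometry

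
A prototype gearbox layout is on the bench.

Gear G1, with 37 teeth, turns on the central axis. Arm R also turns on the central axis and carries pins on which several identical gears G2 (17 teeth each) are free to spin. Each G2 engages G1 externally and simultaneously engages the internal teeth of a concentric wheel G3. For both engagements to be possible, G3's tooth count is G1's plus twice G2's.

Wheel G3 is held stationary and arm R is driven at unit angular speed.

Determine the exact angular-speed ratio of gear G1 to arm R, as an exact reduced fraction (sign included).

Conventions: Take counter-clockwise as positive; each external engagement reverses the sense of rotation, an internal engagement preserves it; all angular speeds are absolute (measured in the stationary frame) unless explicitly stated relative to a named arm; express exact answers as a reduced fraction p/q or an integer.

108/37

planetary set (37T centre, 17T on arm, 71T internal) — Willis relation
ring teeth: 37 + 2·17 = 71
37(ω_sun−ω_arm) = −71(ω_ring−ω_arm),  ω_ring = 0, ω_arm = 1
ω_sun = 1 − (71/37)(0−1) = 108/37
ω_out/ω_in = 108/37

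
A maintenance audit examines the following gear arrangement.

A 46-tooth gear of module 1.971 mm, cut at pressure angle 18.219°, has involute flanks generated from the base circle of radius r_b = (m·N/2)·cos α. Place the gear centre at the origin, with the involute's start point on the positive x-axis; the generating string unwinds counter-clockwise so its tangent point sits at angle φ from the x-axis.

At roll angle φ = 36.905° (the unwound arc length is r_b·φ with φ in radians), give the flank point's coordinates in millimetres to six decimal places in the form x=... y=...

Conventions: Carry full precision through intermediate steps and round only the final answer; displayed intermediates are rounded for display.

single-mesh involute tooth geometry (46T wheel at module 1.971)
pitch radius r_p = m·N/2 = 1.971·46/2 = 45.333000
base radius r_b = r_p·cos α = 45.333000·cos 18.219° = 43.060385
roll angle φ = 36.905° = 0.64411376 rad
x = r_b·(cos φ + φ·sin φ) = 51.087536
y = r_b·(sin φ − φ·cos φ) = 3.678901

x=51.087536 y=3.678901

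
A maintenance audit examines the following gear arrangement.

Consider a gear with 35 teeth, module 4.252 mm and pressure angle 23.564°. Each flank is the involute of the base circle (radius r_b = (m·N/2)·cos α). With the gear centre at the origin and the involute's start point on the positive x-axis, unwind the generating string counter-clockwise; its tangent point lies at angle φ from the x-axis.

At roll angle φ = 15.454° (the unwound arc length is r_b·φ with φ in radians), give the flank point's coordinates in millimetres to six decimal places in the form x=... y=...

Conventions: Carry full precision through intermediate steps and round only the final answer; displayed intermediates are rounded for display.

x=70.641300 y=0.442883

topology: single-mesh involute geometry — m = 4.252, N = 35
pitch radius r_p = m·N/2 = 4.252·35/2 = 74.410000
base radius r_b = r_p·cos α = 74.410000·cos 23.564° = 68.205255
roll angle φ = 15.454° = 0.26972318 rad
x = r_b·(cos φ + φ·sin φ) = 70.641300
y = r_b·(sin φ − φ·cos φ) = 0.442883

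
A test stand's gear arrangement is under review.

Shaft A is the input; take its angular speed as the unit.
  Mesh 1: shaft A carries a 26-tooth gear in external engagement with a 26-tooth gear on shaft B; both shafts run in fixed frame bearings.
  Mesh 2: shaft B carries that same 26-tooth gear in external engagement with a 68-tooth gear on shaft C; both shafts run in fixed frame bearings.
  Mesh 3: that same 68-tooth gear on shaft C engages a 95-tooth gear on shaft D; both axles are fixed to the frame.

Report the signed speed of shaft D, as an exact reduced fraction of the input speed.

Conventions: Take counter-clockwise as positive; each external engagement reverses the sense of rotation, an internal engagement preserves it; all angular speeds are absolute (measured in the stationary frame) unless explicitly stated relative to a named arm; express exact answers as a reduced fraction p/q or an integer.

3-mesh fixed-axis compound train (all bearings frame-fixed)
mesh 1 [26T→26T]: |ω|/ω_in = 1×26/26 = 1, sense flips to −
mesh 2 [26T→68T]: |ω|/ω_in = 1×26/68 = 13/34, sense flips to +
mesh 3 [68T→95T]: |ω|/ω_in = (13/34)×68/95 = 26/95, sense flips to −
signed output speed (× input speed) = -26/95

-26/95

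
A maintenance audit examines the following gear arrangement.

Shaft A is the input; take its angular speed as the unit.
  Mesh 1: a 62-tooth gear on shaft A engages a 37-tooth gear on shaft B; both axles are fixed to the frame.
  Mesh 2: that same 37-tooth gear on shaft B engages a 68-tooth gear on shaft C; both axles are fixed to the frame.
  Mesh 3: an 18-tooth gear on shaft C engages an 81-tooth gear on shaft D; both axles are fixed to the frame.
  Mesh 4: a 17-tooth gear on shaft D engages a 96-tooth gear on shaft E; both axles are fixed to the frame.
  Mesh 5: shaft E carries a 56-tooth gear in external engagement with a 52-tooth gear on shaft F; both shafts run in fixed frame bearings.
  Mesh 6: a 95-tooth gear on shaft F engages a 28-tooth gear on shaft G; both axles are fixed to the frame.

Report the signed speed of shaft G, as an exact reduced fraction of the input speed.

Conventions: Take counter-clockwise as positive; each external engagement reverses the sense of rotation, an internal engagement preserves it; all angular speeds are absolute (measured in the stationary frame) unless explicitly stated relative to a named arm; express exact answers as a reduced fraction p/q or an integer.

6-mesh fixed-axis compound train (all bearings frame-fixed)
mesh 1 [62T→37T]: |ω|/ω_in = 1×62/37 = 62/37, sense flips to −
mesh 2 [37T→68T]: |ω|/ω_in = (62/37)×37/68 = 31/34, sense flips to +
mesh 3 [18T→81T]: |ω|/ω_in = (31/34)×18/81 = 31/153, sense flips to −
mesh 4 [17T→96T]: |ω|/ω_in = (31/153)×17/96 = 31/864, sense flips to +
mesh 5 [56T→52T]: |ω|/ω_in = (31/864)×56/52 = 217/5616, sense flips to −
mesh 6 [95T→28T]: |ω|/ω_in = (217/5616)×95/28 = 2945/22464, sense flips to +
signed output speed (× input speed) = 2945/22464

2945/22464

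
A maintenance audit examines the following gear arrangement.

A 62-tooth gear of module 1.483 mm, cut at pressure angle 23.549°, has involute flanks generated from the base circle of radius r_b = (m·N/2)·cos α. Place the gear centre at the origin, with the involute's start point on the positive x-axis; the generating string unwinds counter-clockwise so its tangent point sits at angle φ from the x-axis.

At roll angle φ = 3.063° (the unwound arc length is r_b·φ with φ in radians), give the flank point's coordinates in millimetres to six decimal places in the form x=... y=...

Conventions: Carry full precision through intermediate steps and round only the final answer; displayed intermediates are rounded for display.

class = single-mesh tooth geometry [base-circle involute, m = 1.483, 62T]
pitch radius r_p = m·N/2 = 1.483·62/2 = 45.973000
base radius r_b = r_p·cos α = 45.973000·cos 23.549° = 42.144310
roll angle φ = 3.063° = 0.05345943 rad
x = r_b·(cos φ + φ·sin φ) = 42.204489
y = r_b·(sin φ − φ·cos φ) = 0.002146

x=42.204489 y=0.002146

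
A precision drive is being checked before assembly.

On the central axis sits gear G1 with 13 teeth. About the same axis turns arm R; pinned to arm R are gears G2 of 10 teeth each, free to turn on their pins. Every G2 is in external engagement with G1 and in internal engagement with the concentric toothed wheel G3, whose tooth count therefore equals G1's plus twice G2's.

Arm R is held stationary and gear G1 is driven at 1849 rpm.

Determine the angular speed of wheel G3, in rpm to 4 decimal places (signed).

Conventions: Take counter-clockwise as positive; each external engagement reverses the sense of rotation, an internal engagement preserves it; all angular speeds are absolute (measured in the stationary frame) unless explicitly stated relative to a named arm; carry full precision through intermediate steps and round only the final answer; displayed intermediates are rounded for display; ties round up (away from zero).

-728.3939 rpm

recognized (axles ride arm R): planetary set, 13/10/33 teeth
normalise by the input: solve with ω_sun = 1, then scale by 1849 rpm
ring teeth: 13 + 2·10 = 33
13(ω_sun−ω_arm) = −33(ω_ring−ω_arm),  ω_arm = 0, ω_sun = 1
ω_ring = 0 − (13/33)(1−0) = -13/33
scale: ω_ring = -13/33 × 1849 rpm = -728.3939 rpm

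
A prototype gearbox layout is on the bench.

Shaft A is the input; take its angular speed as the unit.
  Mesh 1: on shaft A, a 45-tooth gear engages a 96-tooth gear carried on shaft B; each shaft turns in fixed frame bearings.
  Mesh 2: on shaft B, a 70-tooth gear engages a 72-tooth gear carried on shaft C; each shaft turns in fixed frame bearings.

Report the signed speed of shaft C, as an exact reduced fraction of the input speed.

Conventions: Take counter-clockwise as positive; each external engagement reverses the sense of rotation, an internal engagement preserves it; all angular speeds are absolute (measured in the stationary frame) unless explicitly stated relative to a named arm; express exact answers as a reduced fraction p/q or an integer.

175/384

2-mesh fixed-axis compound train (all bearings frame-fixed)
mesh 1 [45T→96T]: |ω|/ω_in = 1×45/96 = 15/32, sense flips to −
mesh 2 [70T→72T]: |ω|/ω_in = (15/32)×70/72 = 175/384, sense flips to +
signed output speed (× input speed) = 175/384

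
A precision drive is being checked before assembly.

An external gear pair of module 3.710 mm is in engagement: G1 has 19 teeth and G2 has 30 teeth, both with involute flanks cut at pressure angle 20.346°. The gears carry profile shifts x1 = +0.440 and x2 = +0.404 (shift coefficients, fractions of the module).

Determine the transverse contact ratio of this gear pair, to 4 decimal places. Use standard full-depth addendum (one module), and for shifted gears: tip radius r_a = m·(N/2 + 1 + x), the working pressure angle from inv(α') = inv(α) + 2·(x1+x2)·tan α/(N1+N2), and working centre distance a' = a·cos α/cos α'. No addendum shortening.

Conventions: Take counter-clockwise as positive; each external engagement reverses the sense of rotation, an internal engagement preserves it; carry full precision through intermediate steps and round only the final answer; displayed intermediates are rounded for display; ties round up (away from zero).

1.4519

recognized (one external pair, fixed centres): single-mesh tooth geometry, m = 3.710, N1 = 19, N2 = 30
base radii: r_b1 = 33.046068, r_b2 = 52.178002
tip radii: r_a1 = 40.587400, r_a2 = 60.858840
inv(α') = inv(20.346°) + 2·(+0.440+0.404)·tan α/(19+30) = 0.02849404  ⇒  α' = 24.60254°
a' = a·cos α / cos α' = 90.8950·cos 20.346°/cos 24.60254° = 93.733407
action lengths: √(r_a1²−r_b1²) = 23.564686, √(r_a2²−r_b2²) = 31.324983
base pitch p_b = π·m·cos α = 10.928135
CR = (23.564686 + 31.324983 − 93.733407·sin 24.60254°)/10.928135 = 1.451892
contact ratio ≈ 1.4519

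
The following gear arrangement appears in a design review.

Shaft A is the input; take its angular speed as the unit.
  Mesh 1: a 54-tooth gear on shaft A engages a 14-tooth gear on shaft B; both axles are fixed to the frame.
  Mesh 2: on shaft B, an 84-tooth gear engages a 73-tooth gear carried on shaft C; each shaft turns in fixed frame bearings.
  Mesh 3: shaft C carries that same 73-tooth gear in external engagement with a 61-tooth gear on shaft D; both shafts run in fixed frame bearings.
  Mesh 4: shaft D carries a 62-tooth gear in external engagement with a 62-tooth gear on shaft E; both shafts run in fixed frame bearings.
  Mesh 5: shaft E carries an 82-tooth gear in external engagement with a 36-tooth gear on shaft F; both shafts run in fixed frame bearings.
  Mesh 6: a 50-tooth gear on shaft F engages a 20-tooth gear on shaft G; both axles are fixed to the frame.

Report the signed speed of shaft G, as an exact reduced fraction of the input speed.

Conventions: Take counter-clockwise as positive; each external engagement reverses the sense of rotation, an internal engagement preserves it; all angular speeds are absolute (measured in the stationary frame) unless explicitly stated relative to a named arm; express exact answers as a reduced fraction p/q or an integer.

1845/61

6-mesh fixed-axis compound train (all bearings frame-fixed)
mesh 1 [54T→14T]: |ω|/ω_in = 1×54/14 = 27/7, sense flips to −
mesh 2 [84T→73T]: |ω|/ω_in = (27/7)×84/73 = 324/73, sense flips to +
mesh 3 [73T→61T]: |ω|/ω_in = (324/73)×73/61 = 324/61, sense flips to −
mesh 4 [62T→62T]: |ω|/ω_in = (324/61)×62/62 = 324/61, sense flips to +
mesh 5 [82T→36T]: |ω|/ω_in = (324/61)×82/36 = 738/61, sense flips to −
mesh 6 [50T→20T]: |ω|/ω_in = (738/61)×50/20 = 1845/61, sense flips to +
signed output speed (× input speed) = 1845/61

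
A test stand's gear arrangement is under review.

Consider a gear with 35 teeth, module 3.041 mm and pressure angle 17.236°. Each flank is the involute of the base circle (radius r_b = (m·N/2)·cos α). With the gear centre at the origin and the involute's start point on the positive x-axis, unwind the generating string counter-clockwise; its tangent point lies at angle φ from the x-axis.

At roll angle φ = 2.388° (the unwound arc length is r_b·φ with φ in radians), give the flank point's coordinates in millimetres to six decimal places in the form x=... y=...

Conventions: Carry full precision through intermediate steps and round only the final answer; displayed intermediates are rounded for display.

single-mesh involute tooth geometry (35T wheel at module 3.041)
pitch radius r_p = m·N/2 = 3.041·35/2 = 53.217500
base radius r_b = r_p·cos α = 53.217500·cos 17.236° = 50.827628
roll angle φ = 2.388° = 0.04167846 rad
x = r_b·(cos φ + φ·sin φ) = 50.871755
y = r_b·(sin φ − φ·cos φ) = 0.001226

x=50.871755 y=0.001226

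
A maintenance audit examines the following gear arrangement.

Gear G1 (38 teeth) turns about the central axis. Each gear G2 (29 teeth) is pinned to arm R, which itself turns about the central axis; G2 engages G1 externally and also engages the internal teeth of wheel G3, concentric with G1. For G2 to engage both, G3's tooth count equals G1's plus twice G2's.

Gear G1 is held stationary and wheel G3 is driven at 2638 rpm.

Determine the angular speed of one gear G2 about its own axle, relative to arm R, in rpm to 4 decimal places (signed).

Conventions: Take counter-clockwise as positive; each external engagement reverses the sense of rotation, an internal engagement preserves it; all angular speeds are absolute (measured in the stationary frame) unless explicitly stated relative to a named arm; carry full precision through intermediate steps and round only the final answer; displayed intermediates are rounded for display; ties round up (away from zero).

planetary set (38T centre, 29T on arm, 96T internal) — Willis relation
normalise by the input: solve with ω_ring = 1, then scale by 2638 rpm
ring teeth: 38 + 2·29 = 96
38(ω_sun−ω_arm) = −96(ω_ring−ω_arm),  ω_sun = 0, ω_ring = 1
38(0−ω_arm) = −96(1−ω_arm)  ⇒  134·ω_arm = 96  ⇒  ω_arm = 48/67
sun–planet mesh: 38·(0−48/67) = −29·(ω_p−ω_arm)  ⇒  ω_p−ω_arm = 1824/1943
scale: ω_p−ω_arm = 1824/1943 × 2638 rpm = +2476.4344 rpm

+2476.4344 rpm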